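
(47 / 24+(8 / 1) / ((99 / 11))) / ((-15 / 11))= -451 / 216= -2.09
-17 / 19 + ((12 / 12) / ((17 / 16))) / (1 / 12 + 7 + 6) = -41725 / 50711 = -0.82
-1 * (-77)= 77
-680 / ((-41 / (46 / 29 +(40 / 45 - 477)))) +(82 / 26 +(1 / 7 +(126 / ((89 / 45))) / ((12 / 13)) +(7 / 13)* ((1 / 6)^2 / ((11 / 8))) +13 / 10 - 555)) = -13269788720098 / 1588902315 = -8351.54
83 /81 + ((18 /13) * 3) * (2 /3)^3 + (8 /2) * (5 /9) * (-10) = -21025 /1053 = -19.97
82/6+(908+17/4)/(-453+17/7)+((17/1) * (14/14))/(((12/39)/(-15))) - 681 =-56700391/37848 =-1498.11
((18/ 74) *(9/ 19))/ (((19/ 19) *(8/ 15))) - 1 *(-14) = 79951/ 5624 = 14.22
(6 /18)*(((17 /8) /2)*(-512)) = -181.33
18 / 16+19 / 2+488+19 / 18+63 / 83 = 2990627 / 5976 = 500.44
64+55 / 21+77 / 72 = 67.69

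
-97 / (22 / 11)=-97 / 2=-48.50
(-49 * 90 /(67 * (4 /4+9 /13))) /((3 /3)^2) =-28665 /737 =-38.89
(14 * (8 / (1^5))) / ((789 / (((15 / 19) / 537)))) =560 / 2683389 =0.00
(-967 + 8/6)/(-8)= 2897/24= 120.71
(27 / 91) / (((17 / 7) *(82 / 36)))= 486 / 9061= 0.05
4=4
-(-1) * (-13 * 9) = -117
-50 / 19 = -2.63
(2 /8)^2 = 1 /16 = 0.06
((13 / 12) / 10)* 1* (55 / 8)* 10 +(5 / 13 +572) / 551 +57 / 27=21862747 / 2062944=10.60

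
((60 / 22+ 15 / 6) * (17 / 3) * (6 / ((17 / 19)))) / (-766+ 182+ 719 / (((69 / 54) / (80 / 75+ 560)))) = 0.00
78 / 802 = 39 / 401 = 0.10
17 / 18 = 0.94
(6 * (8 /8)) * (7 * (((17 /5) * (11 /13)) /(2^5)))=3927 /1040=3.78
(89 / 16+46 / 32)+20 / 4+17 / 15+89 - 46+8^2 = 1802 / 15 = 120.13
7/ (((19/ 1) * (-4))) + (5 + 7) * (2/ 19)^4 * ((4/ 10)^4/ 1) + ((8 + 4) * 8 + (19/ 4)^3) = 1058622543483/ 5212840000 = 203.08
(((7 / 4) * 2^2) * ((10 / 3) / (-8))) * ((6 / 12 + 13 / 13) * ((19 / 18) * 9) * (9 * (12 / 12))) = -5985 / 16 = -374.06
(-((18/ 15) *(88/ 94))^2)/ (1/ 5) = -69696/ 11045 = -6.31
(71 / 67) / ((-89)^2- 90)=71 / 524677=0.00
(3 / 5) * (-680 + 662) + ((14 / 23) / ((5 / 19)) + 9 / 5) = -769 / 115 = -6.69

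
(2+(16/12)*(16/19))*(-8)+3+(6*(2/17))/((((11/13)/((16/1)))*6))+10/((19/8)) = -165719/10659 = -15.55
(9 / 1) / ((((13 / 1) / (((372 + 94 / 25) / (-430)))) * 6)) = -14091 / 139750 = -0.10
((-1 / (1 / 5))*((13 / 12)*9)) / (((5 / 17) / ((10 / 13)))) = -255 / 2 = -127.50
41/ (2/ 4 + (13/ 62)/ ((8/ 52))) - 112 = -20788/ 231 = -89.99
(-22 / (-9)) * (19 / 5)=418 / 45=9.29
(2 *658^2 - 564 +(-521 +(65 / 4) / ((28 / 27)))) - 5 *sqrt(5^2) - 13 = 96859915 / 112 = 864820.67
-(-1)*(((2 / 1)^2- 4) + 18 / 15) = 1.20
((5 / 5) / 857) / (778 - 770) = 0.00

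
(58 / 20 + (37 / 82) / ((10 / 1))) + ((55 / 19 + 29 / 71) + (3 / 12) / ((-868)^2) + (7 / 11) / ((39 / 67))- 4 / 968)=5771496915905555 / 786584212430016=7.34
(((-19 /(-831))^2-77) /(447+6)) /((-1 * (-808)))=-13293209 /63190474866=-0.00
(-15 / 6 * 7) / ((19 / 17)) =-595 / 38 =-15.66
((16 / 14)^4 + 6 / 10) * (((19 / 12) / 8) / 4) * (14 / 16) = 0.10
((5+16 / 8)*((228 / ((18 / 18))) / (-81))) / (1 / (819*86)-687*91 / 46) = 47879468 / 3302491749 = 0.01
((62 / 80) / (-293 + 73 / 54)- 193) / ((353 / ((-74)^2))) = -83224216513 / 27796985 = -2994.00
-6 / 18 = -1 / 3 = -0.33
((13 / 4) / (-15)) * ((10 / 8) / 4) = -13 / 192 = -0.07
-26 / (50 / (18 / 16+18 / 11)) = -3159 / 2200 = -1.44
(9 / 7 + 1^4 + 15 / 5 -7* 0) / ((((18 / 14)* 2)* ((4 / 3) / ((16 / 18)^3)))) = 2368 / 2187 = 1.08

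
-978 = -978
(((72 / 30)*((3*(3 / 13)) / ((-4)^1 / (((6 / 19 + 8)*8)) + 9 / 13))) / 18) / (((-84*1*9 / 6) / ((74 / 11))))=-23384 / 2999535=-0.01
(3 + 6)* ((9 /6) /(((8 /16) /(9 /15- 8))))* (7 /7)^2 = -999 /5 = -199.80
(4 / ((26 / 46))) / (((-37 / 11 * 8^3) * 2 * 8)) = -253 / 985088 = -0.00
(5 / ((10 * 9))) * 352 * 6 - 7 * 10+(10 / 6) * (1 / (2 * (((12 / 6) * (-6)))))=3403 / 72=47.26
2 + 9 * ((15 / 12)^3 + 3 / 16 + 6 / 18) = 1553 / 64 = 24.27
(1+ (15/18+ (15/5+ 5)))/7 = 59/42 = 1.40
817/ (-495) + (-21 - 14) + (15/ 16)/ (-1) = -297697/ 7920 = -37.59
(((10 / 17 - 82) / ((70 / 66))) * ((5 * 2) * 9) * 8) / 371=-6576768 / 44149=-148.97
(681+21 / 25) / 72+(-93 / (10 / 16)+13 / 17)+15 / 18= -702433 / 5100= -137.73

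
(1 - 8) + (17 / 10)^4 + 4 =53521 / 10000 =5.35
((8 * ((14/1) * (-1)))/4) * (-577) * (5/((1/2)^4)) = 1292480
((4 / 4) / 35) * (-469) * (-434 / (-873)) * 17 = -494326 / 4365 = -113.25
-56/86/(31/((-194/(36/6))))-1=-1283/3999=-0.32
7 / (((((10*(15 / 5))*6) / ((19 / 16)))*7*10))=19 / 28800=0.00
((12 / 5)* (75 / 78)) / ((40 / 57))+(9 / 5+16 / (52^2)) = 17219 / 3380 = 5.09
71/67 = 1.06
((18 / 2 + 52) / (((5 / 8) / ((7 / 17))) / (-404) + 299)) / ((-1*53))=-1380064 / 358518023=-0.00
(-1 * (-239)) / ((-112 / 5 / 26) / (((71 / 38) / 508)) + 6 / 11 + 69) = -12132835 / 8360789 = -1.45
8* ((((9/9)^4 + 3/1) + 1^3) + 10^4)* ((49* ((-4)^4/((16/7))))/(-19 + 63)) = 9983170.91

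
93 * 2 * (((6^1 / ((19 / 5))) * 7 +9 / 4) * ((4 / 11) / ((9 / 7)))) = 146258 / 209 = 699.80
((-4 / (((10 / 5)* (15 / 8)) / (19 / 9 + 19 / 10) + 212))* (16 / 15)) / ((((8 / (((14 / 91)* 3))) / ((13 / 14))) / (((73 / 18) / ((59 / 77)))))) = -2319064 / 408177045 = -0.01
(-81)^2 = 6561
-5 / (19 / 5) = -25 / 19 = -1.32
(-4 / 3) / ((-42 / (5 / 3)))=10 / 189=0.05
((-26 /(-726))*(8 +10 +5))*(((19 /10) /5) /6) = 5681 /108900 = 0.05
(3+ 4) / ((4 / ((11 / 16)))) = 1.20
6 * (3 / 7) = 18 / 7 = 2.57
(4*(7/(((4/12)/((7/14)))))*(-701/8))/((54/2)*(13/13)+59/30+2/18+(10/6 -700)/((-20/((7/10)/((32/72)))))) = -5299560/121063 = -43.78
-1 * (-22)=22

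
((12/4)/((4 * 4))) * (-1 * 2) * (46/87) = -23/116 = -0.20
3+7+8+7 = 25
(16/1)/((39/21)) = 112/13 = 8.62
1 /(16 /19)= 19 /16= 1.19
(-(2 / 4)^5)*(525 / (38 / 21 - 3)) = 441 / 32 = 13.78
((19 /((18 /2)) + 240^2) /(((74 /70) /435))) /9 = 2630976425 /999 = 2633610.04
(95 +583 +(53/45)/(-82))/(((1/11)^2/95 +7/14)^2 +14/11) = 132228418035670/296996442921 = 445.22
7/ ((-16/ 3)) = -21/ 16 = -1.31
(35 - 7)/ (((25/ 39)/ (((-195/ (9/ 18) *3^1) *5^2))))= -1277640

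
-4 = -4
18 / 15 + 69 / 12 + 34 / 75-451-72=-154679 / 300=-515.60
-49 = -49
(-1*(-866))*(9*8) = 62352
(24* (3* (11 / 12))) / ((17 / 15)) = 990 / 17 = 58.24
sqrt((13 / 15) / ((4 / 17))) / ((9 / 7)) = 7 * sqrt(3315) / 270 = 1.49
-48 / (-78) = 0.62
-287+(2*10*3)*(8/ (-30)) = -303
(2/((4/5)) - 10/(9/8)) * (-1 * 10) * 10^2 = 57500/9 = 6388.89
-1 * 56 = -56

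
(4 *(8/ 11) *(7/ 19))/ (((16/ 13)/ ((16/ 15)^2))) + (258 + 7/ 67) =816324989/ 3150675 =259.10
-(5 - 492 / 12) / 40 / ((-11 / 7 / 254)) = -8001 / 55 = -145.47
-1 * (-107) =107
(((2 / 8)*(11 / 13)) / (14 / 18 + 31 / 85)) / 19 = 8415 / 863512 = 0.01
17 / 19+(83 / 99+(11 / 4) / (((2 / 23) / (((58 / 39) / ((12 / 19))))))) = 9937769 / 130416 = 76.20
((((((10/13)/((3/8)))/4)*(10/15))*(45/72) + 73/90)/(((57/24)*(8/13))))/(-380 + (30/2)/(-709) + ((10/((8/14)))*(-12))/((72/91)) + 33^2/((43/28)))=73107826/6639468585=0.01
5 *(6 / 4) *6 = 45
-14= -14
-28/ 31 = -0.90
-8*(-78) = 624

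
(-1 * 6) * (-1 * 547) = 3282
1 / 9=0.11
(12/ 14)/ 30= 1/ 35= 0.03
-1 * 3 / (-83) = 3 / 83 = 0.04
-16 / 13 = -1.23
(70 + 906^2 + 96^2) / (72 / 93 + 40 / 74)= 476074967 / 754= 631399.16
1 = 1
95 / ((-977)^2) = 95 / 954529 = 0.00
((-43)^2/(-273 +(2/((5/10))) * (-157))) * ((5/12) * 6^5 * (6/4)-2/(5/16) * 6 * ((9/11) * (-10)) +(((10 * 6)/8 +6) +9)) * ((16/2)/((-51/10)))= 2818541640/168487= 16728.54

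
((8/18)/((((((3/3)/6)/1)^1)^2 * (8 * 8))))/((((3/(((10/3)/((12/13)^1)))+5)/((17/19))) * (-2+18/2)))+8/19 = 86001/201628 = 0.43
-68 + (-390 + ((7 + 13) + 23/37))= -16183/37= -437.38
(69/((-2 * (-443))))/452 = 69/400472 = 0.00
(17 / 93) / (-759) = -17 / 70587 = -0.00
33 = 33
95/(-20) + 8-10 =-27/4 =-6.75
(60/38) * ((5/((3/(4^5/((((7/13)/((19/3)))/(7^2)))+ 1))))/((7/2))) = 177049900/399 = 443734.09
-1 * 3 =-3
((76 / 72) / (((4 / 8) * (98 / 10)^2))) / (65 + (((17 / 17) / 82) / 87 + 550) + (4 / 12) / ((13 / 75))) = 14684150 / 412117433679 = 0.00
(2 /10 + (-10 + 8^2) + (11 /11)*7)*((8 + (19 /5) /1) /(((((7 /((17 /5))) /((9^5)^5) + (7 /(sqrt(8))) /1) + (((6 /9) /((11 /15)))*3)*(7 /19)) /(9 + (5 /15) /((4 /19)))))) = -40785774263929791977186052673197148367701726170172663249884 /27168149197376410256096914488046961613621894808741160045 + 2486232822838720235942626031347975781071566705141392291856687*sqrt(2) /950885221908174358963392007081643656476766318305940601575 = 2196.44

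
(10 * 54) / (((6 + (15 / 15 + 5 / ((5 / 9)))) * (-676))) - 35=-94775 / 2704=-35.05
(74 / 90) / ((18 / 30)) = 1.37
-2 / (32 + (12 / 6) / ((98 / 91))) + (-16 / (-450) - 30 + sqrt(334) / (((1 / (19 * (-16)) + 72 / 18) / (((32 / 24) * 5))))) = -533668 / 17775 + 1216 * sqrt(334) / 729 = 0.46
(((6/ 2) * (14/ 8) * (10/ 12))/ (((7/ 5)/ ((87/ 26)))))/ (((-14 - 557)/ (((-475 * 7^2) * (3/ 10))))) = 127.87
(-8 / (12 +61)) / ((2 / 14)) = -56 / 73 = -0.77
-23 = -23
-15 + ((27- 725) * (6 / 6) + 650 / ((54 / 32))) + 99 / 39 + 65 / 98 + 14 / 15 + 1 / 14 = -27828698 / 85995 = -323.61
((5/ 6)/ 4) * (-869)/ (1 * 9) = -4345/ 216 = -20.12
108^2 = 11664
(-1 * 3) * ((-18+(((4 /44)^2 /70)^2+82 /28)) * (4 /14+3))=74605411581 /502186300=148.56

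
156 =156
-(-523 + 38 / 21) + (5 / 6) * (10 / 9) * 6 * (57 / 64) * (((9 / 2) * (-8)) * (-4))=51815 / 42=1233.69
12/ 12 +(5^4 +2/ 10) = 3131/ 5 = 626.20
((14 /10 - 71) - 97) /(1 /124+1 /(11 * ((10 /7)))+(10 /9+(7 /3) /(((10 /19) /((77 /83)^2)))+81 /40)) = -140892560424 /5939601443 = -23.72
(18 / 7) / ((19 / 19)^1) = 18 / 7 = 2.57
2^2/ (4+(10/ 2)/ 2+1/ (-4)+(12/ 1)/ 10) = 0.54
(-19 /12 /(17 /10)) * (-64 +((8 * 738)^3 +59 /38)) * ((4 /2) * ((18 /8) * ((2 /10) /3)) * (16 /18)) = -2606762040553 /51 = -51112981187.31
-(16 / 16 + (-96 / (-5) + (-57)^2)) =-3269.20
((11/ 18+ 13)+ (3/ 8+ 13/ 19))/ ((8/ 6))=20069/ 1824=11.00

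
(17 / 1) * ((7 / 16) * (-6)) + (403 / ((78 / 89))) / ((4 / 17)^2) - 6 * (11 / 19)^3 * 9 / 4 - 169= 5326641161 / 658464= 8089.49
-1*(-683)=683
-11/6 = -1.83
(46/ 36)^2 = 529/ 324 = 1.63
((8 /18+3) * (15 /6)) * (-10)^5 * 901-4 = -775861115.11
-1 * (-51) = 51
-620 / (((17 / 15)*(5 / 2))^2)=-22320 / 289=-77.23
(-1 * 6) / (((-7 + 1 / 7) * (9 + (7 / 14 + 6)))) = 7 / 124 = 0.06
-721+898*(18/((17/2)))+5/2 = 40227/34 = 1183.15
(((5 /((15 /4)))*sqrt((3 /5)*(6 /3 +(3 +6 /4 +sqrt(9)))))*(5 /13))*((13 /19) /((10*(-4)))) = -sqrt(570) /1140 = -0.02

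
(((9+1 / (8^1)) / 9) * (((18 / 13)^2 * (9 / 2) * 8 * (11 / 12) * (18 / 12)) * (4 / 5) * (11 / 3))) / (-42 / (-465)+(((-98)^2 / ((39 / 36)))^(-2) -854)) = -811549683995904 / 2455340700013981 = -0.33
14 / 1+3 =17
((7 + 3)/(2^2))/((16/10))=1.56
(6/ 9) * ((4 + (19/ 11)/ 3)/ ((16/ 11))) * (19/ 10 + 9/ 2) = 604/ 45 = 13.42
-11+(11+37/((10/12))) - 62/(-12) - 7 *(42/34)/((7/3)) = 23389/510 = 45.86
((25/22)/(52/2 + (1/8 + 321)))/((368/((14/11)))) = 175/15456782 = 0.00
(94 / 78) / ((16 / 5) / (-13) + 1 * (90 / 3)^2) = 235 / 175452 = 0.00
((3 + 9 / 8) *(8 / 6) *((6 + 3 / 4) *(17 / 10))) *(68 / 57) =75.29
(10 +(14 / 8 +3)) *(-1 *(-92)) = 1357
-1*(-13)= 13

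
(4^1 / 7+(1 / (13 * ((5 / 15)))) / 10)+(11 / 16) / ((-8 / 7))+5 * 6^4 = 6479.99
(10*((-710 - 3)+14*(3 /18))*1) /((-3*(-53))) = -21320 /477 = -44.70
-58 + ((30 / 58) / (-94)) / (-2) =-316201 / 5452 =-58.00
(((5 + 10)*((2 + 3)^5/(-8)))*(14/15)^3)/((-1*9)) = 42875/81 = 529.32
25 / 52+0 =0.48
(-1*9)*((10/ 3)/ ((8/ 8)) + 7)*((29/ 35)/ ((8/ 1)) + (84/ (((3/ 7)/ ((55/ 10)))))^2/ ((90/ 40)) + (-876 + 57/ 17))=-684749687507/ 14280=-47951658.79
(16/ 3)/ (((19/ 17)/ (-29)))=-7888/ 57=-138.39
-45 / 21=-15 / 7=-2.14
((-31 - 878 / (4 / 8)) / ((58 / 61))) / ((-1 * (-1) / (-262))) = 14279917 / 29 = 492410.93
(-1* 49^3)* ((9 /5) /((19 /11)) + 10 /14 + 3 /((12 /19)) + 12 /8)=-357938679 /380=-941943.89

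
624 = 624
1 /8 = 0.12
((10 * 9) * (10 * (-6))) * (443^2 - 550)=-1056774600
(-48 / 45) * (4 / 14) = -32 / 105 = -0.30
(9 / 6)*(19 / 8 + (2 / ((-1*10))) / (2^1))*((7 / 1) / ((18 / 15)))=637 / 32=19.91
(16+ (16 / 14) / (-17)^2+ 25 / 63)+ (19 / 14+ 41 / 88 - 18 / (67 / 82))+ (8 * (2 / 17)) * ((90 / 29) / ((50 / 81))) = 14410985929 / 15565528440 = 0.93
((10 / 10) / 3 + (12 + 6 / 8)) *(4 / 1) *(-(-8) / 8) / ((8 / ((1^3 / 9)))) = 157 / 216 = 0.73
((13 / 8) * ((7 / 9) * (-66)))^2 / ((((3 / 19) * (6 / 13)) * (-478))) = -247494247 / 1238976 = -199.76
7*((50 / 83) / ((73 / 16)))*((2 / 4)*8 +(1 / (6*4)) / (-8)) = 134225 / 36354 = 3.69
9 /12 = 3 /4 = 0.75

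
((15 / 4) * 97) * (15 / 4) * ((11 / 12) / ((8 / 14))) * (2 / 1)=4376.37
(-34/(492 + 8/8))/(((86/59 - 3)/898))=105964/2639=40.15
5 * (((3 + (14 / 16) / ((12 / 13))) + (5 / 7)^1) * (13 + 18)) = 485615 / 672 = 722.64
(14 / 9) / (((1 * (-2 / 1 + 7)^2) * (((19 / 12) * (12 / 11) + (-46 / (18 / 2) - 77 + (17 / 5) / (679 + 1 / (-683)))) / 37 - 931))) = -377497384 / 5661484395065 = -0.00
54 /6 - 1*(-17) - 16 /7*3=134 /7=19.14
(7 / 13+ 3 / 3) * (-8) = -160 / 13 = -12.31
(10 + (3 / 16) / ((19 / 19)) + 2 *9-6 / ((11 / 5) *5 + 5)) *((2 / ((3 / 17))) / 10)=1513 / 48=31.52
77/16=4.81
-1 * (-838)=838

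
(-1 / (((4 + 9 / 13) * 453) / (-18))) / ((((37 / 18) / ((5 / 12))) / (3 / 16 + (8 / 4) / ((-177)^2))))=6111235 / 18981586672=0.00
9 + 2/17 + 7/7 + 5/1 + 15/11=3082/187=16.48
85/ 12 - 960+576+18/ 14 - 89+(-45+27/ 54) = -42767/ 84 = -509.13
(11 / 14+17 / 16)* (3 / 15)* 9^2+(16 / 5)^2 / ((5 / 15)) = 169851 / 2800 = 60.66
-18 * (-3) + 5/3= 167/3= 55.67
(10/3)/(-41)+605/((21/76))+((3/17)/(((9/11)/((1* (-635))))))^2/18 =43421821235/13436766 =3231.57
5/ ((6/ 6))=5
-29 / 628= -0.05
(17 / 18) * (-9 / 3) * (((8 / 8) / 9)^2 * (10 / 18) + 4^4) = -3172693 / 4374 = -725.35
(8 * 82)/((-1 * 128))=-41/8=-5.12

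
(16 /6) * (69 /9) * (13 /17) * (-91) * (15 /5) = -4268.08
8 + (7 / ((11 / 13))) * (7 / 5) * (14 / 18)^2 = 66853 / 4455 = 15.01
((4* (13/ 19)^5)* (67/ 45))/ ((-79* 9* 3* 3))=-99506524/ 713005087545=-0.00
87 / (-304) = -87 / 304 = -0.29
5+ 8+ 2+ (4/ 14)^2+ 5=984/ 49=20.08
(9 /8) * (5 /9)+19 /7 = 187 /56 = 3.34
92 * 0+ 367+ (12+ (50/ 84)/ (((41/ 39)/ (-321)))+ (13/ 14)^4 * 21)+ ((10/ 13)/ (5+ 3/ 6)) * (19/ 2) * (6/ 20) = 6861901261/ 32176144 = 213.26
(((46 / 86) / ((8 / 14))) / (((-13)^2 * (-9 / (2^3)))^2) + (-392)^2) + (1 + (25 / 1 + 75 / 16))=153694.69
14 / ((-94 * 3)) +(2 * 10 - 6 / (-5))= 14911 / 705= 21.15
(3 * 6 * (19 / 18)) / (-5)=-19 / 5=-3.80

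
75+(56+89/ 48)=6377/ 48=132.85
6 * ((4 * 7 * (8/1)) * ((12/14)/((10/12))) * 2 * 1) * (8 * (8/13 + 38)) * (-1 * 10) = -111034368/13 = -8541105.23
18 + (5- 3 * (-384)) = 1175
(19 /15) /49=19 /735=0.03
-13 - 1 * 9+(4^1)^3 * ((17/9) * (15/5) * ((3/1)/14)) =390/7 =55.71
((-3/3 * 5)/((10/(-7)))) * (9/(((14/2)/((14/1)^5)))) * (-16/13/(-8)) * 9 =43563744/13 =3351057.23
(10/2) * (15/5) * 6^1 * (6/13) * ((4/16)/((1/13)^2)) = 1755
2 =2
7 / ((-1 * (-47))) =7 / 47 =0.15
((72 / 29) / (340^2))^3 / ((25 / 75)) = 2187 / 73586396292625000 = 0.00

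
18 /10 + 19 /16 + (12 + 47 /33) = 43327 /2640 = 16.41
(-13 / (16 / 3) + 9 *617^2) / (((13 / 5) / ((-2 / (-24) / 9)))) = 91365295 / 7488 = 12201.56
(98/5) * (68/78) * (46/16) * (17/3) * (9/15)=325703/1950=167.03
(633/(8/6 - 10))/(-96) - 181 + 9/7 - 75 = -1479025/5824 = -253.95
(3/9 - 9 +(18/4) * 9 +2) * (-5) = -1015/6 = -169.17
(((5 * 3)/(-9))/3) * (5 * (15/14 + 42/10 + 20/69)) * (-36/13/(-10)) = -26861/6279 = -4.28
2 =2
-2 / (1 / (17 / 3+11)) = -100 / 3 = -33.33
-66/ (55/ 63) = -378/ 5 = -75.60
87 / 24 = 29 / 8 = 3.62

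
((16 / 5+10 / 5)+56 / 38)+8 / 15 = 2054 / 285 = 7.21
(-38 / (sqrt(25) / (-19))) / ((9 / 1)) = 722 / 45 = 16.04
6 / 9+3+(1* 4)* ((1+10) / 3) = 55 / 3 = 18.33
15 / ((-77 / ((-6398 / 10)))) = 1371 / 11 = 124.64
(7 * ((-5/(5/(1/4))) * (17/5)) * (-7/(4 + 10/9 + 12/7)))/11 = 0.55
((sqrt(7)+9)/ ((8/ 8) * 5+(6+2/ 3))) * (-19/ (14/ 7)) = -513/ 70 - 57 * sqrt(7)/ 70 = -9.48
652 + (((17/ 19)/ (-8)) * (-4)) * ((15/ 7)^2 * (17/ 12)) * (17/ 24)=38971593/ 59584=654.06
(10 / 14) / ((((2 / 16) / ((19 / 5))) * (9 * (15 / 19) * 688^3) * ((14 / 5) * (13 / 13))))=361 / 107712267264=0.00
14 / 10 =7 / 5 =1.40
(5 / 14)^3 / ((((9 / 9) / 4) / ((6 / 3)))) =125 / 343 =0.36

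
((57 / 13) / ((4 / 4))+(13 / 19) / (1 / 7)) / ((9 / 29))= 65714 / 2223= 29.56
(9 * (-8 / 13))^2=5184 / 169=30.67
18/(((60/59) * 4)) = 177/40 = 4.42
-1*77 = -77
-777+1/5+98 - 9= -3439/5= -687.80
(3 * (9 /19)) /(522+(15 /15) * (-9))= 1 /361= 0.00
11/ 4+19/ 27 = 373/ 108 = 3.45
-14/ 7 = -2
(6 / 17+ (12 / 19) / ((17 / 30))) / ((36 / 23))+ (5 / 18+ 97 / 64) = 508091 / 186048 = 2.73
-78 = -78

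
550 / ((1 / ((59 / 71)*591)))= 19177950 / 71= 270111.97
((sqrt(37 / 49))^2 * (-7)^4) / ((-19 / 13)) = -1240.47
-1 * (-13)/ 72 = 13/ 72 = 0.18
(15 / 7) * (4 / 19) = 60 / 133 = 0.45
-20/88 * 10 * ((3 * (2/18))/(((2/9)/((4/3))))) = -50/11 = -4.55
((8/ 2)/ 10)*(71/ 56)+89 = 12531/ 140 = 89.51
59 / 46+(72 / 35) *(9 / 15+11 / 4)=65801 / 8050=8.17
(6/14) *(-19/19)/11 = -3/77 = -0.04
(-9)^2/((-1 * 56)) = -81/56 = -1.45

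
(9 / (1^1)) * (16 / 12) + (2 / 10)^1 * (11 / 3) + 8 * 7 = 1031 / 15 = 68.73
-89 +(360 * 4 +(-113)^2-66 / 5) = 70534 / 5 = 14106.80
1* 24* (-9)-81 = -297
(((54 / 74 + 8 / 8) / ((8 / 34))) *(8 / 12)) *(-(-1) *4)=2176 / 111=19.60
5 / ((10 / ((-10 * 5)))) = -25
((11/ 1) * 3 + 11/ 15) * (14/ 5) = 7084/ 75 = 94.45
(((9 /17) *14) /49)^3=5832 /1685159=0.00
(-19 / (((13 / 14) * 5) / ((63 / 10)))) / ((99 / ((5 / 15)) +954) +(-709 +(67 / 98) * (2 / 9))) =-3695139 / 77703925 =-0.05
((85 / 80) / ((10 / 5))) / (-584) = -17 / 18688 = -0.00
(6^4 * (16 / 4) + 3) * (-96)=-497952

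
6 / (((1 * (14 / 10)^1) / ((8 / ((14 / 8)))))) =19.59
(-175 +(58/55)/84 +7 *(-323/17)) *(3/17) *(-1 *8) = 2845804/6545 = 434.81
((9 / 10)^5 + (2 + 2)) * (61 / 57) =28001989 / 5700000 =4.91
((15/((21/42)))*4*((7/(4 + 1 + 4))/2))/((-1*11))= -140/33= -4.24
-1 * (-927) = 927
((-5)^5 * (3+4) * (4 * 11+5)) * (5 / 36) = -5359375 / 36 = -148871.53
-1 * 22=-22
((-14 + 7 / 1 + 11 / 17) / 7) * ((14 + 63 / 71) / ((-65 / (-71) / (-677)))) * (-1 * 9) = -99364644 / 1105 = -89922.75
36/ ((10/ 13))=234/ 5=46.80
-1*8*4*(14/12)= -112/3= -37.33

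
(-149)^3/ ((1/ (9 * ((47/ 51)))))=-466420809/ 17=-27436518.18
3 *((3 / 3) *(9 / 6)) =9 / 2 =4.50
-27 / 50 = -0.54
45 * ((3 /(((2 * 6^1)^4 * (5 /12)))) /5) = 1 /320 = 0.00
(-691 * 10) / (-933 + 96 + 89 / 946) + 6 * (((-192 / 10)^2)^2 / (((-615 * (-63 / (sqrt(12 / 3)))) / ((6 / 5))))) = 208630721711108 / 3550337984375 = 58.76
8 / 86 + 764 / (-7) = -32824 / 301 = -109.05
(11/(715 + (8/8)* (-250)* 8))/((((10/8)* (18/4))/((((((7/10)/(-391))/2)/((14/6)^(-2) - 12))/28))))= -539/130909439250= -0.00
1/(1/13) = 13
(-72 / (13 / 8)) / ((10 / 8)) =-2304 / 65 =-35.45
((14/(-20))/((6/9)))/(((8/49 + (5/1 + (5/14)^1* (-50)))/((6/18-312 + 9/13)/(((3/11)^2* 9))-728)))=-32304083/327483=-98.64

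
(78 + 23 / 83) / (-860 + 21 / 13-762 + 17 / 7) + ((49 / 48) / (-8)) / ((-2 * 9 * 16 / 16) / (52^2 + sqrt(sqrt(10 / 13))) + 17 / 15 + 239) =-93225347536774570208130069873966823 / 1905994828026477663321636595080720768-96694255008225 * sqrt(130) / 623872016212362441598706360576 + 35760701025 * 10^(3 / 4) * 13^(1 / 4) / 623872016212362441598706360576 + 261454017499805025 * 10^(1 / 4) * 13^(3 / 4) / 623872016212362441598706360576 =-0.05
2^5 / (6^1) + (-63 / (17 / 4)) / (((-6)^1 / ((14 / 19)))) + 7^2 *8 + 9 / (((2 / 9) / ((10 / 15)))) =412943 / 969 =426.15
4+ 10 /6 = 17 /3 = 5.67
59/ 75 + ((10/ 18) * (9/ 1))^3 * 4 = 37559/ 75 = 500.79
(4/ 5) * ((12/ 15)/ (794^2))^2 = 4/ 3105074610125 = 0.00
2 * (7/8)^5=16807/16384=1.03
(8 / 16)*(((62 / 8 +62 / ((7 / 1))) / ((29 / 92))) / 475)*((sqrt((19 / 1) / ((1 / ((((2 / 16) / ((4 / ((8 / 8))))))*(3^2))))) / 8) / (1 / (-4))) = -6417*sqrt(38) / 617120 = -0.06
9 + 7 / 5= 52 / 5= 10.40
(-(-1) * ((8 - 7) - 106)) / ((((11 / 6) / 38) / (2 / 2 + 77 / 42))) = -6166.36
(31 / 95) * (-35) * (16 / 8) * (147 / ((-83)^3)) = 63798 / 10863953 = 0.01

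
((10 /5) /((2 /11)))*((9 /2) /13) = 99 /26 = 3.81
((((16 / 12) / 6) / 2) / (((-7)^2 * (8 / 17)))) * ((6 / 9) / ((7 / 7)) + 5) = 289 / 10584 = 0.03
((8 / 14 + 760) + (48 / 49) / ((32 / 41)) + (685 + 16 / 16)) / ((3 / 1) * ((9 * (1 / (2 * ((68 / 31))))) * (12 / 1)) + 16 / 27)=19.45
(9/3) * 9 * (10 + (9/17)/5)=23193/85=272.86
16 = 16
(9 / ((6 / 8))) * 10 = 120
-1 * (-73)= 73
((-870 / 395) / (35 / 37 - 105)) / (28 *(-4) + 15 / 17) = -54723 / 287269675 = -0.00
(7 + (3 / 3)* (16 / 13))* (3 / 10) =2.47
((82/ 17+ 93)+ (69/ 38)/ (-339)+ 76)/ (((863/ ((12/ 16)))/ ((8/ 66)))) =1153489/ 62997274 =0.02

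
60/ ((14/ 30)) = 900/ 7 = 128.57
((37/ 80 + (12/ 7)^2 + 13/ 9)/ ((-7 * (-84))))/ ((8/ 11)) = 1880527/ 165957120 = 0.01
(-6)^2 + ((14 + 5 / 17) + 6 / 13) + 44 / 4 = 61.76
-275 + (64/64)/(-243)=-66826/243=-275.00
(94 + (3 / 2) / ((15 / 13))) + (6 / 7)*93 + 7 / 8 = 49249 / 280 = 175.89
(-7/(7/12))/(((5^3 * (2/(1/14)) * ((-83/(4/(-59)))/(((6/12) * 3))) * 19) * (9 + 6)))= -6/407063125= -0.00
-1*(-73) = 73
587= 587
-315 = -315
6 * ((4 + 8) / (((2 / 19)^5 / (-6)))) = -33427336.50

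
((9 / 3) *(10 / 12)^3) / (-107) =-0.02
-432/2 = -216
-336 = -336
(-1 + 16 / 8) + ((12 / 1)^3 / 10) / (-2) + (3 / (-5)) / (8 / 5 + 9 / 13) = -63818 / 745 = -85.66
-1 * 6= -6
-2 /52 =-0.04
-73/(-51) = 73/51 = 1.43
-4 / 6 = -0.67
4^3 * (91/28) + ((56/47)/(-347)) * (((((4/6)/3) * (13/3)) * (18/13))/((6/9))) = 207.99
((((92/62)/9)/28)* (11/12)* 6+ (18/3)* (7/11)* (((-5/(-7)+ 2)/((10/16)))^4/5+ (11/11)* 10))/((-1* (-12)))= 4077125484811/157900050000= 25.82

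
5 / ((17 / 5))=25 / 17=1.47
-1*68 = -68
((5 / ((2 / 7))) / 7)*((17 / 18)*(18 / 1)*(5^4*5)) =265625 / 2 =132812.50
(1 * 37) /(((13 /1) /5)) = 185 /13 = 14.23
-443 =-443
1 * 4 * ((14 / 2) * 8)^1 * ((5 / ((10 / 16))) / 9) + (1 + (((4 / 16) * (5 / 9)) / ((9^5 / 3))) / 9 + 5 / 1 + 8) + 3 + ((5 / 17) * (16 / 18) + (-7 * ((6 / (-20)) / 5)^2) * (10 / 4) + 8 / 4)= 5916950918317 / 27103491000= 218.31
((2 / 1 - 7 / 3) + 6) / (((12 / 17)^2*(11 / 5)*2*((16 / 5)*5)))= 0.16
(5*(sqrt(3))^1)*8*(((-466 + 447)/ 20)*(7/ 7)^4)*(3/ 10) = -57*sqrt(3)/ 5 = -19.75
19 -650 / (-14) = 458 / 7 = 65.43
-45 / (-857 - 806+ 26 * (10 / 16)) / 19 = 180 / 125153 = 0.00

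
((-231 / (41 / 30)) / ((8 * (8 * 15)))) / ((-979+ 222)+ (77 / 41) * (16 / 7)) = 77 / 329184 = 0.00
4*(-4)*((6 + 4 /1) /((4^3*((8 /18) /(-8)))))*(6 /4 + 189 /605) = 19737 /242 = 81.56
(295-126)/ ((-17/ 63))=-10647/ 17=-626.29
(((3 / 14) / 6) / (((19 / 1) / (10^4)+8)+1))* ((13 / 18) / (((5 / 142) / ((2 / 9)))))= 923000 / 51040773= 0.02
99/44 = 2.25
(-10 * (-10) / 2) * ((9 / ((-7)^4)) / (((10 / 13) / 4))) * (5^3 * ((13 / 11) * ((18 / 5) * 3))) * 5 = 205335000 / 26411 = 7774.60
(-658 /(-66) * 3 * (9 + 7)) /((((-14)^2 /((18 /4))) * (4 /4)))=846 /77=10.99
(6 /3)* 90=180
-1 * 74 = -74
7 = 7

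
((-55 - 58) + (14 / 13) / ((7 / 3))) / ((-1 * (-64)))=-1463 / 832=-1.76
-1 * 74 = -74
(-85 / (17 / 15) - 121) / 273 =-0.72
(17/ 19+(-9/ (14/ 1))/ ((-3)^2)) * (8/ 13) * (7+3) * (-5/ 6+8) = 62780/ 1729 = 36.31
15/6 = 5/2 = 2.50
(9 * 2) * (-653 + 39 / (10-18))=-47367 / 4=-11841.75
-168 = -168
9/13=0.69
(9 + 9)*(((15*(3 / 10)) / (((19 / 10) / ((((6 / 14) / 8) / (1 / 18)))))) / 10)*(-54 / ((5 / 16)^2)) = -7558272 / 3325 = -2273.16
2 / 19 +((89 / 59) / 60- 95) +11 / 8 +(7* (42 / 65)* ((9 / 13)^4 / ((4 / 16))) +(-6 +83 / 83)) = -942371968621 / 9989266872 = -94.34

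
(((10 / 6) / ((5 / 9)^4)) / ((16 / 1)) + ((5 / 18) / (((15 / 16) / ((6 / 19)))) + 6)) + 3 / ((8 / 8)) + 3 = 4509977 / 342000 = 13.19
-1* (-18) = 18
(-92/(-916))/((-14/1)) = -23/3206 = -0.01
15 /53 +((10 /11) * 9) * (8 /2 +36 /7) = 306435 /4081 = 75.09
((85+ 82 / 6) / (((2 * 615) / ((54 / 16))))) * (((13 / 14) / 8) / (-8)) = -0.00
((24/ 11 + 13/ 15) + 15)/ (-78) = -0.23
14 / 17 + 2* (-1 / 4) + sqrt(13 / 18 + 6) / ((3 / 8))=11 / 34 + 44* sqrt(2) / 9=7.24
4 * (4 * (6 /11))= 96 /11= 8.73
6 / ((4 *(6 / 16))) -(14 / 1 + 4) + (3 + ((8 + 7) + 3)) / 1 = 7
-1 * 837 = -837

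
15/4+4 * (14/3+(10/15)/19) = 5143/228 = 22.56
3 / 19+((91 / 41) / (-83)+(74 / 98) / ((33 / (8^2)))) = 166819936 / 104550369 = 1.60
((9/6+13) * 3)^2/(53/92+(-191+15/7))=-1218609/121253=-10.05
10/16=5/8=0.62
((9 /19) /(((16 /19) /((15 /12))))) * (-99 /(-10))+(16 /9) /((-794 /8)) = 3175351 /457344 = 6.94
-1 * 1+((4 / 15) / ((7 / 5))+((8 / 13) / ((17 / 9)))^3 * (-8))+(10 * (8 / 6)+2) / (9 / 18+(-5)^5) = -1545463176433 / 1416467585169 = -1.09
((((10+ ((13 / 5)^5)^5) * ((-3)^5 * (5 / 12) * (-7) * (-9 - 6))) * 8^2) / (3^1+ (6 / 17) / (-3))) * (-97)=6462978032048999829704690671443888 / 11920928955078125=542153892234704963.63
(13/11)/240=13/2640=0.00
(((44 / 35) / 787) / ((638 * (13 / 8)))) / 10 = 8 / 51922325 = 0.00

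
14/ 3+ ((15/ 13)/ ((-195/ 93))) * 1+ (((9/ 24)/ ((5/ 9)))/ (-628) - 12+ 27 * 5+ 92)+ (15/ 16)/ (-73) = 203703126773/ 929716320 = 219.10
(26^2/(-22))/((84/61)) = -22.31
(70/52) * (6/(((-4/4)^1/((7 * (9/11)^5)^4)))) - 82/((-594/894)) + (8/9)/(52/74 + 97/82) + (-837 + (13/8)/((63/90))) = -13380958090675090534904109753427/12608677714026059962205105196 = -1061.25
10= 10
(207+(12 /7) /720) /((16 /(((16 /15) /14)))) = 86941 /88200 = 0.99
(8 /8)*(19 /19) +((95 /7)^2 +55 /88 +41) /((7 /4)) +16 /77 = 982801 /7546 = 130.24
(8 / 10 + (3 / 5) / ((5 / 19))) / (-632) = -77 / 15800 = -0.00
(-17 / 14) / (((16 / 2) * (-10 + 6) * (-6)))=-17 / 2688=-0.01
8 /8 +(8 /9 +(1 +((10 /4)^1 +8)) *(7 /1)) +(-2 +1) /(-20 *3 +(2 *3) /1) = 2225 /27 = 82.41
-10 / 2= -5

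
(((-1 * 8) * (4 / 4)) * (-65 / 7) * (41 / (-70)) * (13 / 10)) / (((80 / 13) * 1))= -90077 / 9800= -9.19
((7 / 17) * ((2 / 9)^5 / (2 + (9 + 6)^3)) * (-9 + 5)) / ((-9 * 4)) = 224 / 30509496369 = 0.00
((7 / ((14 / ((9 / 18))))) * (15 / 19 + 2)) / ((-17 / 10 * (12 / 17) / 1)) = -265 / 456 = -0.58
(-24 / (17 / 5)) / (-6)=20 / 17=1.18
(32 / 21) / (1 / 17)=544 / 21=25.90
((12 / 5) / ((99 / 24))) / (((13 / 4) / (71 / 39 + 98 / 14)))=44032 / 27885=1.58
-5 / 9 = -0.56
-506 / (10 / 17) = -4301 / 5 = -860.20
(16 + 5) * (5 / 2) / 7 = 15 / 2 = 7.50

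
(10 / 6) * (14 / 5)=14 / 3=4.67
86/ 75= 1.15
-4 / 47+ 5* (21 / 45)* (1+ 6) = 2291 / 141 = 16.25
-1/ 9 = -0.11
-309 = -309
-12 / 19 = -0.63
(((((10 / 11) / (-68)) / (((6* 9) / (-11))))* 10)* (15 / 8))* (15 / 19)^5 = 10546875 / 673498928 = 0.02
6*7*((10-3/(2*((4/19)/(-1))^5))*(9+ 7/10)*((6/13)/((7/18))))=1758564.93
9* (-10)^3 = -9000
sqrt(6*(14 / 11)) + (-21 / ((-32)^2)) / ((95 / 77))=-1617 / 97280 + 2*sqrt(231) / 11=2.75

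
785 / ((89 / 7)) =5495 / 89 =61.74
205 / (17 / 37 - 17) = -7585 / 612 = -12.39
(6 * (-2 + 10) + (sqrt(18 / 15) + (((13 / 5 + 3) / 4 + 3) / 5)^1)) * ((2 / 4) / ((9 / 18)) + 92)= 93 * sqrt(30) / 5 + 113646 / 25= 4647.72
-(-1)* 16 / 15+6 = 106 / 15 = 7.07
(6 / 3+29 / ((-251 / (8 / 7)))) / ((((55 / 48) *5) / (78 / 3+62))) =1260288 / 43925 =28.69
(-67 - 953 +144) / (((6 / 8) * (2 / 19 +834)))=-1.40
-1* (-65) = 65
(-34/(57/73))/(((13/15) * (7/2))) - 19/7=-29513/1729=-17.07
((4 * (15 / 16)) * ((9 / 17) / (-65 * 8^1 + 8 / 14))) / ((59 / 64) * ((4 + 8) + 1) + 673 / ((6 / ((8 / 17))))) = -252 / 4270381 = -0.00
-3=-3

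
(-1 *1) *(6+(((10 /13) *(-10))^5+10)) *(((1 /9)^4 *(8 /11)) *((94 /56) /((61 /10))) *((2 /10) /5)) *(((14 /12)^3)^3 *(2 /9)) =56413476384296143 /1930420239650957340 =0.03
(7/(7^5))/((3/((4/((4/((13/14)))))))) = 13/100842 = 0.00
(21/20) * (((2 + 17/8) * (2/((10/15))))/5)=2079/800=2.60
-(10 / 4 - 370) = 735 / 2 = 367.50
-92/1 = -92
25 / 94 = 0.27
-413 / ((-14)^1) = 59 / 2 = 29.50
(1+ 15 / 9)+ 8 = 32 / 3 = 10.67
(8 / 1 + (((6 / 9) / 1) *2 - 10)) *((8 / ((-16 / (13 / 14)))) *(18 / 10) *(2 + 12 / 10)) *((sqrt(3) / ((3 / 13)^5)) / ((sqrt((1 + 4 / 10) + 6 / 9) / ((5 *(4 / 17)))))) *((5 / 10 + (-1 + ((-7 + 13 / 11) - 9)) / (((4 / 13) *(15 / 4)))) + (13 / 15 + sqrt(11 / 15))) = -314553488912 *sqrt(155) / 82172475 + 154457888 *sqrt(1023) / 1494045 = -44351.18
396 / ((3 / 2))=264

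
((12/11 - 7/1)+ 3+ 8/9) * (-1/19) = 200/1881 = 0.11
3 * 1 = 3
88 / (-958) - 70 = -33574 / 479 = -70.09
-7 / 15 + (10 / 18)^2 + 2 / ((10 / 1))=17 / 405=0.04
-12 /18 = -2 /3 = -0.67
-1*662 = -662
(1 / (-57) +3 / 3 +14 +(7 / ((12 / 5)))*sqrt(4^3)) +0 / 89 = 728 / 19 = 38.32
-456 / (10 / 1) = -228 / 5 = -45.60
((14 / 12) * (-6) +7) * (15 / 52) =0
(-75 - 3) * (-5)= 390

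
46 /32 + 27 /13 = 731 /208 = 3.51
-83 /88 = -0.94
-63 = -63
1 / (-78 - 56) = -1 / 134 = -0.01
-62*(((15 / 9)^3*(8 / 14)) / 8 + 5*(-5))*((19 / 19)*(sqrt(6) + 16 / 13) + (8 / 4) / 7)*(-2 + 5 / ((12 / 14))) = 152920675 / 17199 + 6648725*sqrt(6) / 1134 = 23252.79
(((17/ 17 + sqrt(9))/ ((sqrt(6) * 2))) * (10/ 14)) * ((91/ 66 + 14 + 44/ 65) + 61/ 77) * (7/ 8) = 505943 * sqrt(6)/ 144144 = 8.60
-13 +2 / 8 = -51 / 4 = -12.75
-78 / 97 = -0.80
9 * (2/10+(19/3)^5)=91709.17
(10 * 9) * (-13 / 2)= -585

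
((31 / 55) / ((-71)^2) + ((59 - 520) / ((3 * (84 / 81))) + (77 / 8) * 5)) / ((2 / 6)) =-4660374087 / 15526280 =-300.16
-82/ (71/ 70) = -5740/ 71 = -80.85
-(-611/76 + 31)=-1745/76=-22.96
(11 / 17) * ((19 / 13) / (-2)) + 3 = 1117 / 442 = 2.53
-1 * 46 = -46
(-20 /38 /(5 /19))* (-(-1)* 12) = -24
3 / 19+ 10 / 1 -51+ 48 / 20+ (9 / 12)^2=-57577 / 1520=-37.88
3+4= 7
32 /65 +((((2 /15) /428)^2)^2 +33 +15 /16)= 2970148039949743 /86266762408125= 34.43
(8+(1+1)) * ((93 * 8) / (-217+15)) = -3720 / 101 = -36.83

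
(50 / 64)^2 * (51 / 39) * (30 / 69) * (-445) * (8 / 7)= -23640625 / 133952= -176.49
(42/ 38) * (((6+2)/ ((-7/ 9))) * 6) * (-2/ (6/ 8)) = 3456/ 19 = 181.89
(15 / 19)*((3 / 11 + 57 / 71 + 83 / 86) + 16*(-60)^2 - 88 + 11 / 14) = 202809643485 / 4466539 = 45406.44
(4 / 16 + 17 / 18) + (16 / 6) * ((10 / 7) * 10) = 9901 / 252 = 39.29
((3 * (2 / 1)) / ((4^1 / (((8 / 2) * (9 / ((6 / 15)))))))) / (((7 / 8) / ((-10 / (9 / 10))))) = -12000 / 7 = -1714.29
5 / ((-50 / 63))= -63 / 10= -6.30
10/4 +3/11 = 61/22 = 2.77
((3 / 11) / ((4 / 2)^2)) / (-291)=-1 / 4268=-0.00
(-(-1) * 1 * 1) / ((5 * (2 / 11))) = 11 / 10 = 1.10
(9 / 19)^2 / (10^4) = 0.00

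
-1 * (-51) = 51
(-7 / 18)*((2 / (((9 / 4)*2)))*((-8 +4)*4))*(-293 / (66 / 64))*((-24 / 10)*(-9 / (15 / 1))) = -8400896 / 7425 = -1131.43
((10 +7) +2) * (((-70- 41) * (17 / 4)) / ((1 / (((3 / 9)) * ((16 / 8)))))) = -11951 / 2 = -5975.50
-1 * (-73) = 73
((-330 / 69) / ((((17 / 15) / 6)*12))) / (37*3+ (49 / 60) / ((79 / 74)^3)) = -6101357625 / 322916706239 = -0.02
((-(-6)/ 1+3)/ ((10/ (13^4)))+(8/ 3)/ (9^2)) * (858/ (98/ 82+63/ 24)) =2929763942248/ 507465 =5773332.04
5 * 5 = 25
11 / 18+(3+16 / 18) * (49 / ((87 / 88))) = 302797 / 1566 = 193.36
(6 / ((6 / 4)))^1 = 4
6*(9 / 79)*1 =54 / 79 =0.68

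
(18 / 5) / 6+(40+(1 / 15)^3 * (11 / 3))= 411086 / 10125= 40.60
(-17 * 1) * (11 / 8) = -187 / 8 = -23.38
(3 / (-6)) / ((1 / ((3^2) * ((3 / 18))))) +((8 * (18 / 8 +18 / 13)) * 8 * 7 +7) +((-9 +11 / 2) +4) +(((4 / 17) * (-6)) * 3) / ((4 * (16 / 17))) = 169929 / 104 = 1633.93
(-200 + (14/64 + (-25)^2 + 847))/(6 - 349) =-40711/10976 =-3.71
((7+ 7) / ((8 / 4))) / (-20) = -7 / 20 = -0.35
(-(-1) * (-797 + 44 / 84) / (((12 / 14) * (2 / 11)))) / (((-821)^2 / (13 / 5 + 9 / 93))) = -19226537 / 940287195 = -0.02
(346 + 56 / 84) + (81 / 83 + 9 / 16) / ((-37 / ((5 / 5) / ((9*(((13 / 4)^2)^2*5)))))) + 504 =1119190192664 / 1315662465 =850.67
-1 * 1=-1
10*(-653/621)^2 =4264090/385641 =11.06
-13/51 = -0.25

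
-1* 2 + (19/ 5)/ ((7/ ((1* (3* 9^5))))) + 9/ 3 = 3365828/ 35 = 96166.51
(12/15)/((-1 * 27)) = -4/135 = -0.03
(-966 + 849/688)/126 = -73751/9632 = -7.66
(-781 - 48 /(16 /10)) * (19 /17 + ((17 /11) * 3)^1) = -872636 /187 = -4666.50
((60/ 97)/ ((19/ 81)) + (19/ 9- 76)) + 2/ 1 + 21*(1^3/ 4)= -4246397/ 66348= -64.00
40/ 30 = 4/ 3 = 1.33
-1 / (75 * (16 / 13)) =-13 / 1200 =-0.01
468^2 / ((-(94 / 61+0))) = -142132.60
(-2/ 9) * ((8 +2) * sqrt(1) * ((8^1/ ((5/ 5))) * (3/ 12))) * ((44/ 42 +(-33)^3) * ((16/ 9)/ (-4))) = -120744800/ 1701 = -70984.60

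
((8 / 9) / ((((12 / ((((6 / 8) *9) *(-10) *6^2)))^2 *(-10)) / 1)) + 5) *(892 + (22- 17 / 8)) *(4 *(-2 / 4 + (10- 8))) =-19915350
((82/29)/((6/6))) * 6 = 492/29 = 16.97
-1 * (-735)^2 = -540225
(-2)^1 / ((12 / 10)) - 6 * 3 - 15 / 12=-251 / 12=-20.92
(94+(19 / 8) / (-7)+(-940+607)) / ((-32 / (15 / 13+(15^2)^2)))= 24233655 / 64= 378650.86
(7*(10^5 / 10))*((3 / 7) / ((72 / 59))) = 73750 / 3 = 24583.33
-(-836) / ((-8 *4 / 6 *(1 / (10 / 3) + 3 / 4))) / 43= -1045 / 301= -3.47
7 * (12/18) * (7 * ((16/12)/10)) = 196/45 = 4.36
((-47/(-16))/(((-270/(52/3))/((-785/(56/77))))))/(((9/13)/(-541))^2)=124298180.35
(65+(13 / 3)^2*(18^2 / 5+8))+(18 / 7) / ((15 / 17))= 90401 / 63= 1434.94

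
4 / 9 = 0.44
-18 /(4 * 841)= -0.01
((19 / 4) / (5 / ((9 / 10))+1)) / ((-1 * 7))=-171 / 1652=-0.10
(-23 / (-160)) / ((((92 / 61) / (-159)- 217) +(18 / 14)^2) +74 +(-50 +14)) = -10930773 / 13486210880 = -0.00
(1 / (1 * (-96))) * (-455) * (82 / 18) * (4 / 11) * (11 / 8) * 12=18655 / 144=129.55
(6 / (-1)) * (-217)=1302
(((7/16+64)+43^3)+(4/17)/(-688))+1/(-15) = 13960001239/175440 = 79571.37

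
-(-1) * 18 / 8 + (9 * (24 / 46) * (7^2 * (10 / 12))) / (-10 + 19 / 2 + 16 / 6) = 108531 / 1196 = 90.74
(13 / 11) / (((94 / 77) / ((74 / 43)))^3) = 27329268967 / 8254655261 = 3.31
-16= -16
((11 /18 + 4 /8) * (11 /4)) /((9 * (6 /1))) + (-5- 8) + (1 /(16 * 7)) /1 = -352025 /27216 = -12.93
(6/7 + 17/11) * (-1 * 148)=-27380/77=-355.58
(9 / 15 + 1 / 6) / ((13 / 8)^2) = 736 / 2535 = 0.29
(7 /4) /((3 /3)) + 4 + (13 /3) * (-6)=-81 /4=-20.25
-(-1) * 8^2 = 64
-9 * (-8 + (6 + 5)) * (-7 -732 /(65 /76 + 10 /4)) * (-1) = -516753 /85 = -6079.45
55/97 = 0.57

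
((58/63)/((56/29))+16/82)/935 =48593/67622940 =0.00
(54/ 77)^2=2916/ 5929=0.49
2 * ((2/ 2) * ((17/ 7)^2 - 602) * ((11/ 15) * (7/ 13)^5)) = -220411114/ 5569395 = -39.58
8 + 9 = 17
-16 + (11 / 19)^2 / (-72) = -415993 / 25992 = -16.00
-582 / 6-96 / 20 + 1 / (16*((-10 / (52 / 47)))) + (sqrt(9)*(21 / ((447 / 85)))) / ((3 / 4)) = -24043753 / 280120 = -85.83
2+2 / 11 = 24 / 11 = 2.18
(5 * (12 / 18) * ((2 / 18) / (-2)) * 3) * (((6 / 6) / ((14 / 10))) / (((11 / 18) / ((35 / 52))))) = -125 / 286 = -0.44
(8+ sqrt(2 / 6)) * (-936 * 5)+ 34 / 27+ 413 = -999695 / 27-1560 * sqrt(3) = -39727.74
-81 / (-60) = 27 / 20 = 1.35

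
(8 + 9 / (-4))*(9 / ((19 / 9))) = 1863 / 76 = 24.51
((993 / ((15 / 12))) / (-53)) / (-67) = 3972 / 17755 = 0.22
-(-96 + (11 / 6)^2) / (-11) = -3335 / 396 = -8.42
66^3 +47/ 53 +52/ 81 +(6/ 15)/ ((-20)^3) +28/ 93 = 765221473646917/ 2661660000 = 287497.83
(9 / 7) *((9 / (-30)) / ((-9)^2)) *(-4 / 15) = 2 / 1575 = 0.00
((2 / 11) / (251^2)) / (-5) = -0.00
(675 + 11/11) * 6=4056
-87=-87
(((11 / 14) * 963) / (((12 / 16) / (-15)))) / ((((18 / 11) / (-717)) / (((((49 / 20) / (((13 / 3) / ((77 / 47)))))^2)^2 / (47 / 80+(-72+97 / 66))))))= -718350574153986159002001 / 10293706761940643600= -69785.41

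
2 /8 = 1 /4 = 0.25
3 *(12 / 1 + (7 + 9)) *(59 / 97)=4956 / 97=51.09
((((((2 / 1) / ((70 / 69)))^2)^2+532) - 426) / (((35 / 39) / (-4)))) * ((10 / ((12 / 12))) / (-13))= 4361600904 / 10504375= 415.22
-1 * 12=-12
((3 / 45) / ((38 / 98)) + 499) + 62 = 159934 / 285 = 561.17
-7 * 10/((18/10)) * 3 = -350/3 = -116.67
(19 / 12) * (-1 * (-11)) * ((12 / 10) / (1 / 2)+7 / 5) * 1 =3971 / 60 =66.18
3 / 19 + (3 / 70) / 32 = 6777 / 42560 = 0.16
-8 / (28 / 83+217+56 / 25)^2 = -34445000 / 207592318129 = -0.00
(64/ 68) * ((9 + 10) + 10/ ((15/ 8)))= 1168/ 51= 22.90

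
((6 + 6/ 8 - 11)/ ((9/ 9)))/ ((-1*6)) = 17/ 24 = 0.71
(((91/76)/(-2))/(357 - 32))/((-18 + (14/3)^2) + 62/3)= -63/836000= -0.00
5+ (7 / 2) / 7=5.50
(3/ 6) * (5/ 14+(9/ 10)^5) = 663343/ 1400000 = 0.47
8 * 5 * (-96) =-3840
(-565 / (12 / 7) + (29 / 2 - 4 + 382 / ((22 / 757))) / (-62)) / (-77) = 1108435 / 157542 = 7.04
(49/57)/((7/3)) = 7/19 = 0.37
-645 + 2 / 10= -3224 / 5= -644.80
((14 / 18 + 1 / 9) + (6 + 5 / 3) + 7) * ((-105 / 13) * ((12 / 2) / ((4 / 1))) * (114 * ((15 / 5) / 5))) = -167580 / 13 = -12890.77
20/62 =10/31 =0.32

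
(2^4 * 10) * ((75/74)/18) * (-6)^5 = -2592000/37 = -70054.05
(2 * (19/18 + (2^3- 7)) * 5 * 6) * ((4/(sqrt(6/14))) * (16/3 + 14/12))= 9620 * sqrt(21)/9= 4898.26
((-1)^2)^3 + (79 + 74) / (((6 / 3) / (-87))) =-13309 / 2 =-6654.50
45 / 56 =0.80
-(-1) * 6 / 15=2 / 5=0.40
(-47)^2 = 2209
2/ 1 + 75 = 77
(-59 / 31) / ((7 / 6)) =-354 / 217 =-1.63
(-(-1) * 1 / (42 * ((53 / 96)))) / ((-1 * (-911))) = 16 / 337981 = 0.00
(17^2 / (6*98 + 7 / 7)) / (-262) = -289 / 154318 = -0.00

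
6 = 6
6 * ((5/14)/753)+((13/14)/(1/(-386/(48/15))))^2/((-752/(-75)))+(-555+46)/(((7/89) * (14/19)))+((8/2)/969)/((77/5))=-190077273197510341/25237368532992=-7531.58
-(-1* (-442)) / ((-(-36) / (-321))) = 23647 / 6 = 3941.17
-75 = -75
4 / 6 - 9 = -25 / 3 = -8.33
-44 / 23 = -1.91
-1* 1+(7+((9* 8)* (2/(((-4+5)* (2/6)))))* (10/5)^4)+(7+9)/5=34606/5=6921.20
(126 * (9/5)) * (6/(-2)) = -680.40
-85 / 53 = -1.60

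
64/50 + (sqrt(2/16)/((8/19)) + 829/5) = 19* sqrt(2)/32 + 4177/25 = 167.92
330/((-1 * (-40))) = 33/4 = 8.25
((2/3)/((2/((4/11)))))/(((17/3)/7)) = 28/187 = 0.15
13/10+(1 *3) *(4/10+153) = 923/2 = 461.50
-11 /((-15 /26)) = 286 /15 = 19.07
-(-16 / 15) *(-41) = -656 / 15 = -43.73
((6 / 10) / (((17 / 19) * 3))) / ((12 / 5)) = 19 / 204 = 0.09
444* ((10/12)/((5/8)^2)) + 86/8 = 19159/20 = 957.95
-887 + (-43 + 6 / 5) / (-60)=-265891 / 300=-886.30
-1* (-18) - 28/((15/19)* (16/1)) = 947/60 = 15.78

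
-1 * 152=-152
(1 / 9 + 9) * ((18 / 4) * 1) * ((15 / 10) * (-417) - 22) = -53095 / 2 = -26547.50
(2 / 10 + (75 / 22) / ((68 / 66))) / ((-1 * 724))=-1193 / 246160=-0.00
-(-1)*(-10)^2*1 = 100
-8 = -8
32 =32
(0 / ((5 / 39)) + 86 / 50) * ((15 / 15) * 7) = 301 / 25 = 12.04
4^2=16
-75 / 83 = -0.90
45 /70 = 9 /14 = 0.64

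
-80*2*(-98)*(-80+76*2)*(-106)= -119669760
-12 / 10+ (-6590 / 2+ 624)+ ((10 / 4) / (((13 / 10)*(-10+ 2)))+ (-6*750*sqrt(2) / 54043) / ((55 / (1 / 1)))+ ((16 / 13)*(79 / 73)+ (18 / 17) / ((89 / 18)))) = -153398755061 / 57433480 - 900*sqrt(2) / 594473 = -2670.90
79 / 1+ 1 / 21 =1660 / 21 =79.05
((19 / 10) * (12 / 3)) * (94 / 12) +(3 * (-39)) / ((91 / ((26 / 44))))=135767 / 2310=58.77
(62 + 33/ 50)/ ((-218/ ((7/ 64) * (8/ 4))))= -21931/ 348800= -0.06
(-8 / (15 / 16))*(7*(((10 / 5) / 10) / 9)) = -896 / 675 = -1.33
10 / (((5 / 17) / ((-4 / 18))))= -68 / 9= -7.56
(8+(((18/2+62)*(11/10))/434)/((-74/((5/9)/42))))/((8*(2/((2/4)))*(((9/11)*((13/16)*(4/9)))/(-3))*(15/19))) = -40595488483/12625441920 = -3.22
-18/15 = -6/5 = -1.20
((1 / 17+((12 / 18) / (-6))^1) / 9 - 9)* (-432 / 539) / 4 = 49604 / 27489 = 1.80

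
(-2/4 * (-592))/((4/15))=1110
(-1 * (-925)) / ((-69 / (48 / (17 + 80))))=-14800 / 2231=-6.63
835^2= 697225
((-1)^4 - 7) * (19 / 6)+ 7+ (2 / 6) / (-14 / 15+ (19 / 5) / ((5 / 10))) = -11.95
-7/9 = -0.78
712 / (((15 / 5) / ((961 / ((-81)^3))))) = -684232 / 1594323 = -0.43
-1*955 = -955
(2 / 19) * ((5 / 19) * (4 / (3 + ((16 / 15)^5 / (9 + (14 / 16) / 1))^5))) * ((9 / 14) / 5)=27971736833307212331072092056274414062500 / 5890486548953902603460269758030911874788861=0.00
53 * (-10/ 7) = -530/ 7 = -75.71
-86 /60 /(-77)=43 /2310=0.02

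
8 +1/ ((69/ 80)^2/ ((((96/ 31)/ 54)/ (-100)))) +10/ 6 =12839393/ 1328319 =9.67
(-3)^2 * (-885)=-7965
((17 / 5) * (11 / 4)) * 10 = 187 / 2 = 93.50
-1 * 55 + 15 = -40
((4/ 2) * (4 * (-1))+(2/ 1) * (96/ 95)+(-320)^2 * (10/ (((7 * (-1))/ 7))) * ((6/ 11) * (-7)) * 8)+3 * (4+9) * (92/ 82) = 1340130898562/ 42845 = 31278583.23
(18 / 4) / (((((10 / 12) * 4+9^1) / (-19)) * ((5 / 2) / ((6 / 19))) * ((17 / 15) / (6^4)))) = -629856 / 629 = -1001.36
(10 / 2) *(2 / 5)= 2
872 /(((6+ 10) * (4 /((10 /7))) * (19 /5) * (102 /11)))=0.55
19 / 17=1.12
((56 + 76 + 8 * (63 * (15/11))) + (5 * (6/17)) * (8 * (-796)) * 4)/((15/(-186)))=547228.31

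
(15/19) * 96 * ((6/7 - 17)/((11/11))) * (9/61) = -1464480/8113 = -180.51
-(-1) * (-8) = -8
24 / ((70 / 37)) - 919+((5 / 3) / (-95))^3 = -5874507188 / 6481755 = -906.31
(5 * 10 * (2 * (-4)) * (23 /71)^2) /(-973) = 211600 /4904893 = 0.04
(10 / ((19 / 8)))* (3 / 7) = 240 / 133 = 1.80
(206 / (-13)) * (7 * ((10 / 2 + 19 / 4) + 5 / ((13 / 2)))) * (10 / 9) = -1971935 / 1521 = -1296.47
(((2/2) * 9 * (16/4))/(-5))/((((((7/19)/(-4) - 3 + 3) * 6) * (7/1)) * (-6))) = -0.31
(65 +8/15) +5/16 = 15803/240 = 65.85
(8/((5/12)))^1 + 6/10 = 99/5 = 19.80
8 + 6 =14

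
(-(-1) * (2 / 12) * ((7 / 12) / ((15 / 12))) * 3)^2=49 / 900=0.05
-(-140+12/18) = 418/3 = 139.33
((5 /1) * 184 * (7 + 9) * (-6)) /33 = -29440 /11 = -2676.36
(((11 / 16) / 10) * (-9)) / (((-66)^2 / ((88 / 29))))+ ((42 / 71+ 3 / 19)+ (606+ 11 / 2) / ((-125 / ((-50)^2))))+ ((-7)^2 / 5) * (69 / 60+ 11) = -189504956157 / 15648400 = -12110.18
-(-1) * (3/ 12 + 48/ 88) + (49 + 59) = 4787/ 44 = 108.80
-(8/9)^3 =-512/729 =-0.70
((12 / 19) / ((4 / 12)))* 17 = 612 / 19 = 32.21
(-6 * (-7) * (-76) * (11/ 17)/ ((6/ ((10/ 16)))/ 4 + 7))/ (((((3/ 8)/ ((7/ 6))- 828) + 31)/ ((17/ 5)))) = 983136/ 1048429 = 0.94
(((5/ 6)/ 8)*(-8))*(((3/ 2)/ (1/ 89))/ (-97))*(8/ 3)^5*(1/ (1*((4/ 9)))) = 911360/ 2619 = 347.98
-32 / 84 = -8 / 21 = -0.38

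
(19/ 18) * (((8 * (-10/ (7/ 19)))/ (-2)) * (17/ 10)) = 12274/ 63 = 194.83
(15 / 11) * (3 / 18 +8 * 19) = 415 / 2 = 207.50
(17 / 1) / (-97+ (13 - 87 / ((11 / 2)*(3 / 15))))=-187 / 1794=-0.10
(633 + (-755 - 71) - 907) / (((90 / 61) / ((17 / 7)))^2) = -11829059 / 3969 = -2980.36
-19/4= -4.75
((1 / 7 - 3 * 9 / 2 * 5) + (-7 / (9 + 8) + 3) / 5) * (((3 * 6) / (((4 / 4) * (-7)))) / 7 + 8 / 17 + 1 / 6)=-35766037 / 1982540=-18.04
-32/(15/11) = -352/15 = -23.47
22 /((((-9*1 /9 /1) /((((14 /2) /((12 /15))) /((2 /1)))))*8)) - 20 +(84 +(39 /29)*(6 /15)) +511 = 2614671 /4640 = 563.51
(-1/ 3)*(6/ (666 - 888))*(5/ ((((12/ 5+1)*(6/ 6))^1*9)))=25/ 16983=0.00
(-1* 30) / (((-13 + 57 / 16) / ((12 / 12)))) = 480 / 151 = 3.18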